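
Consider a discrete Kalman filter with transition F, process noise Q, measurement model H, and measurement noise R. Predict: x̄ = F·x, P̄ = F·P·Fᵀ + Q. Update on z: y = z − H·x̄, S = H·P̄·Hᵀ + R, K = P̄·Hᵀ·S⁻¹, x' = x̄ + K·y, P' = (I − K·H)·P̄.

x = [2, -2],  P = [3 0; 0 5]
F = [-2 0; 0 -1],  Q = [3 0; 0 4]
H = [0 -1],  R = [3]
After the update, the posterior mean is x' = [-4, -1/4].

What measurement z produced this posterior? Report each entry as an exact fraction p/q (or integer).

z = [1]

x̄ = F·x = [-4, 2]
P̄ = F·P·Fᵀ + Q = [15 0; 0 9]
S = H·P̄·Hᵀ + R = [12]
K = P̄·Hᵀ·S⁻¹ = [0; -3/4]
x' − x̄ = [0, -9/4] = K·y
y = (KᵀK)⁻¹·Kᵀ·(x' − x̄) = [3]
z = y + H·x̄ = [3] + [-2] = [1]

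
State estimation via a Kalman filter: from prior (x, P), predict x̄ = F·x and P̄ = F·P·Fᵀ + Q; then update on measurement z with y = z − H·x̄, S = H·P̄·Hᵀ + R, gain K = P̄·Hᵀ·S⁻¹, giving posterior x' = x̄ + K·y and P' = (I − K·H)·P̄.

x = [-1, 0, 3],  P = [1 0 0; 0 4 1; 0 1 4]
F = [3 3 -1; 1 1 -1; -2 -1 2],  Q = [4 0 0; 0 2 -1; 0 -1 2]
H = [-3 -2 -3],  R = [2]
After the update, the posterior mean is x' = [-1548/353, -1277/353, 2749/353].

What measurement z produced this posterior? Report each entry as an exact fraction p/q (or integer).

x̄ = F·x = [-6, -4, 8]
P̄ = F·P·Fᵀ + Q = [47 15 -19; 15 9 -12; -19 -12 22]
S = H·P̄·Hᵀ + R = [353]
K = P̄·Hᵀ·S⁻¹ = [-114/353; -27/353; 15/353]
x' − x̄ = [570/353, 135/353, -75/353] = K·y
y = (KᵀK)⁻¹·Kᵀ·(x' − x̄) = [-5]
z = y + H·x̄ = [-5] + [2] = [-3]

z = [-3]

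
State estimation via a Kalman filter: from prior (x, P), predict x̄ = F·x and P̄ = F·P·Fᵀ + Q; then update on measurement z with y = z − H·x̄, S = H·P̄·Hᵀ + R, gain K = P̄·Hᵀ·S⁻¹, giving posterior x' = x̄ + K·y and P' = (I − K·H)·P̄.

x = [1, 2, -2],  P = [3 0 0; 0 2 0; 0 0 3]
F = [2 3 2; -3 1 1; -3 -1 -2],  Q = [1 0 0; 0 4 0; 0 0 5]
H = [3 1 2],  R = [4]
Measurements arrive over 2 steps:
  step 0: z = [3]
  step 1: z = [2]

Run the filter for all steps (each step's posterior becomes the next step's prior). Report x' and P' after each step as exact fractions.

step 0: x̄ = F·x = [4, -3, -1]
step 0: P̄ = F·P·Fᵀ + Q = [43 -6 -36; -6 36 19; -36 19 46]
step 0: y = z − H·x̄ = [-4]
step 0: S = H·P̄·Hᵀ + R = [219]
step 0: K = P̄·Hᵀ·S⁻¹ = [17/73; 56/219; 1/73]
step 0: x' = x̄ + K·y = [224/73, -881/219, -77/73]
step 0: P' = (I − K·H)·P̄ = [2272/73 -1390/73 -2679/73; -1390/73 4748/219 1331/73; -2679/73 1331/73 3355/73]
step 1: x̄ = F·x = [-587/73, -3128/219, -673/219]
step 1: P̄ = F·P·Fᵀ + Q = [14685/73 24927/73 -368/73; 24927/73 158261/219 376/219; -368/73 376/219 1955/219]
step 1: y = z − H·x̄ = [10195/219]
step 1: S = H·P̄·Hᵀ + R = [1000394/219]
step 1: K = P̄·Hᵀ·S⁻¹ = [102369/500197; 191678/500197; 487/500197]
step 1: x' = x̄ + K·y = [743402/500197, 1778726/500197, -1514464/500197]
step 1: P' = (I − K·H)·P̄ = [4919427/500197 -8395153/500197 -2976826/500197; -8395153/500197 25939571/500197 6300/500197; -2976826/500197 6300/500197 4463063/500197]

step 0: x' = [224/73, -881/219, -77/73], P' = [2272/73 -1390/73 -2679/73; -1390/73 4748/219 1331/73; -2679/73 1331/73 3355/73]
step 1: x' = [743402/500197, 1778726/500197, -1514464/500197], P' = [4919427/500197 -8395153/500197 -2976826/500197; -8395153/500197 25939571/500197 6300/500197; -2976826/500197 6300/500197 4463063/500197]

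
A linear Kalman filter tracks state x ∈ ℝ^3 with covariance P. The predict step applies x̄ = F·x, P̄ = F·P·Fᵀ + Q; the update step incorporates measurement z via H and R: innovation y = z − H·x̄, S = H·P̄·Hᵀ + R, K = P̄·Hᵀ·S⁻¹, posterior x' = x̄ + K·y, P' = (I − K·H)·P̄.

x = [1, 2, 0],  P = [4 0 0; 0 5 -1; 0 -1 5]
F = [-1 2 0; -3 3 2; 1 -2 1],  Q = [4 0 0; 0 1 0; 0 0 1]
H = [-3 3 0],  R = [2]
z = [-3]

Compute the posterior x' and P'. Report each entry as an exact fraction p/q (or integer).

x̄ = F·x = [3, 3, -3]
P̄ = F·P·Fᵀ + Q = [28 38 -26; 38 90 -31; -26 -31 34]
y = z − H·x̄ = [-3]
S = H·P̄·Hᵀ + R = [380]
K = P̄·Hᵀ·S⁻¹ = [3/38; 39/95; -3/76]
x' = x̄ + K·y = [105/38, 168/95, -219/76]
P' = (I − K·H)·P̄ = [487/19 488/19 -943/38; 488/19 2466/95 -472/19; -943/38 -472/19 2539/76]

x' = [105/38, 168/95, -219/76]
P' = [487/19 488/19 -943/38; 488/19 2466/95 -472/19; -943/38 -472/19 2539/76]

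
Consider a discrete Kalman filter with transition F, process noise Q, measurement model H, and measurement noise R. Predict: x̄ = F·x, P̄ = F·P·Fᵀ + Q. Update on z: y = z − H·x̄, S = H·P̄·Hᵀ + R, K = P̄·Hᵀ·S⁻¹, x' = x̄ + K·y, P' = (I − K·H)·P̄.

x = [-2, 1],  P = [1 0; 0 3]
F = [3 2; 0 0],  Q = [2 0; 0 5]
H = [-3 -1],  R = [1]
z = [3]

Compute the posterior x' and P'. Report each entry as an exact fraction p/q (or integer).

x' = [-77/71, 15/71]
P' = [46/71 -115/71; -115/71 1040/213]

x̄ = F·x = [-4, 0]
P̄ = F·P·Fᵀ + Q = [23 0; 0 5]
y = z − H·x̄ = [-9]
S = H·P̄·Hᵀ + R = [213]
K = P̄·Hᵀ·S⁻¹ = [-23/71; -5/213]
x' = x̄ + K·y = [-77/71, 15/71]
P' = (I − K·H)·P̄ = [46/71 -115/71; -115/71 1040/213]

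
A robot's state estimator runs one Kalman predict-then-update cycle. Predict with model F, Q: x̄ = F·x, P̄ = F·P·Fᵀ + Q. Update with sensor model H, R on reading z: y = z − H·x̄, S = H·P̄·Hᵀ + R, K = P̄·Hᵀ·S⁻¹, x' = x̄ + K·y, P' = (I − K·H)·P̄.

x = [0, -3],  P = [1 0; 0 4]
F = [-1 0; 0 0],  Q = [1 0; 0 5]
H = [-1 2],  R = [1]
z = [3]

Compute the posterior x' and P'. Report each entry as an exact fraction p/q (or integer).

x' = [-6/23, 30/23]
P' = [42/23 20/23; 20/23 15/23]

x̄ = F·x = [0, 0]
P̄ = F·P·Fᵀ + Q = [2 0; 0 5]
y = z − H·x̄ = [3]
S = H·P̄·Hᵀ + R = [23]
K = P̄·Hᵀ·S⁻¹ = [-2/23; 10/23]
x' = x̄ + K·y = [-6/23, 30/23]
P' = (I − K·H)·P̄ = [42/23 20/23; 20/23 15/23]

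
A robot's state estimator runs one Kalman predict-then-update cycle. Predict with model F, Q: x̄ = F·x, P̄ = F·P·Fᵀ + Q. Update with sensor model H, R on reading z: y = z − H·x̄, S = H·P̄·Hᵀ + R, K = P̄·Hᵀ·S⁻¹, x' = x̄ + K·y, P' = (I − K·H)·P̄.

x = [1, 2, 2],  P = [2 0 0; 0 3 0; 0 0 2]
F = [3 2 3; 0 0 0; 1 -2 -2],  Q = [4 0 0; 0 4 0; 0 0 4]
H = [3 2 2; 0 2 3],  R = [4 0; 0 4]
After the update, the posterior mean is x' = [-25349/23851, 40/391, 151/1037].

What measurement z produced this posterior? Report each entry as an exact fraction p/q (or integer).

x̄ = F·x = [13, 0, -7]
P̄ = F·P·Fᵀ + Q = [52 0 -18; 0 4 0; -18 0 26]
S = H·P̄·Hᵀ + R = [376 10; 10 254]
K = P̄·Hᵀ·S⁻¹ = [7755/23851 -5376/23851; 8/391 12/391; -14/1037 319/1037]
x' − x̄ = [-335412/23851, 40/391, 7410/1037] = K·y
y = (KᵀK)⁻¹·Kᵀ·(x' − x̄) = [-28, 22]
z = y + H·x̄ = [-28, 22] + [25, -21] = [-3, 1]

z = [-3, 1]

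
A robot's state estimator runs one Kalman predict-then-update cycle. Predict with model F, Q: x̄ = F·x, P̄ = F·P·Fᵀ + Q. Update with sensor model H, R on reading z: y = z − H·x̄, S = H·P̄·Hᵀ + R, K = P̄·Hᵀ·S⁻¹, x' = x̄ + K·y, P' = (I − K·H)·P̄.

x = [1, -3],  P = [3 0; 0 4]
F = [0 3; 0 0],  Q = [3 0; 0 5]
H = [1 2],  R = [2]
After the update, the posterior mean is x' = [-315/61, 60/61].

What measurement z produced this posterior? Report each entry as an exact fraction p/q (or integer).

x̄ = F·x = [-9, 0]
P̄ = F·P·Fᵀ + Q = [39 0; 0 5]
S = H·P̄·Hᵀ + R = [61]
K = P̄·Hᵀ·S⁻¹ = [39/61; 10/61]
x' − x̄ = [234/61, 60/61] = K·y
y = (KᵀK)⁻¹·Kᵀ·(x' − x̄) = [6]
z = y + H·x̄ = [6] + [-9] = [-3]

z = [-3]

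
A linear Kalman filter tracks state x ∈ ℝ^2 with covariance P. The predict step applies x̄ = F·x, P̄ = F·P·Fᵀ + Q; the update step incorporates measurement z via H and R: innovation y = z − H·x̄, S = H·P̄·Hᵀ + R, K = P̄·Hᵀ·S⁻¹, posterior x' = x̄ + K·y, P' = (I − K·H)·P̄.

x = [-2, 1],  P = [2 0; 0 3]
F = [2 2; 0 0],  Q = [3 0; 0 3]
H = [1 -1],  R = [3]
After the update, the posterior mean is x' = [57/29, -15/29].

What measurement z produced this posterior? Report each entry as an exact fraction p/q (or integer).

x̄ = F·x = [-2, 0]
P̄ = F·P·Fᵀ + Q = [23 0; 0 3]
S = H·P̄·Hᵀ + R = [29]
K = P̄·Hᵀ·S⁻¹ = [23/29; -3/29]
x' − x̄ = [115/29, -15/29] = K·y
y = (KᵀK)⁻¹·Kᵀ·(x' − x̄) = [5]
z = y + H·x̄ = [5] + [-2] = [3]

z = [3]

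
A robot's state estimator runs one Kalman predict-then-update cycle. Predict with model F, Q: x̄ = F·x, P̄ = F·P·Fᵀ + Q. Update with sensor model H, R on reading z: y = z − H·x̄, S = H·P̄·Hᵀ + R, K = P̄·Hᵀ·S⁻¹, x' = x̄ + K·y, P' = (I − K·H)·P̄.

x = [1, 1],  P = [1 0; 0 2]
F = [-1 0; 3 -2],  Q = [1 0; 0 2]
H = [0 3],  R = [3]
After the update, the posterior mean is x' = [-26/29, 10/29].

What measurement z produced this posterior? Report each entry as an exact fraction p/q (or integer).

z = [1]

x̄ = F·x = [-1, 1]
P̄ = F·P·Fᵀ + Q = [2 -3; -3 19]
S = H·P̄·Hᵀ + R = [174]
K = P̄·Hᵀ·S⁻¹ = [-3/58; 19/58]
x' − x̄ = [3/29, -19/29] = K·y
y = (KᵀK)⁻¹·Kᵀ·(x' − x̄) = [-2]
z = y + H·x̄ = [-2] + [3] = [1]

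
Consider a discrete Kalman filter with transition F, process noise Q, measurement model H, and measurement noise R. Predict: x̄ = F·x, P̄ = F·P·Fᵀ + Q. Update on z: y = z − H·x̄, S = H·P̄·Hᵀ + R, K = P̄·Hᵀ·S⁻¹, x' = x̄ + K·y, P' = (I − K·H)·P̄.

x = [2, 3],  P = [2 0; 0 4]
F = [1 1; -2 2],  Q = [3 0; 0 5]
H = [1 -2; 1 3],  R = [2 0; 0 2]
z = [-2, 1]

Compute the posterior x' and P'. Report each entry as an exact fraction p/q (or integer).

x' = [-1276/6935, 3799/6935]
P' = [6406/6935 -474/6935; -474/6935 1096/6935]

x̄ = F·x = [5, 2]
P̄ = F·P·Fᵀ + Q = [9 4; 4 29]
y = z − H·x̄ = [-3, -10]
S = H·P̄·Hᵀ + R = [111 -161; -161 296]
K = P̄·Hᵀ·S⁻¹ = [3677/6935 2492/6935; -1333/6935 1407/6935]
x' = x̄ + K·y = [-1276/6935, 3799/6935]
P' = (I − K·H)·P̄ = [6406/6935 -474/6935; -474/6935 1096/6935]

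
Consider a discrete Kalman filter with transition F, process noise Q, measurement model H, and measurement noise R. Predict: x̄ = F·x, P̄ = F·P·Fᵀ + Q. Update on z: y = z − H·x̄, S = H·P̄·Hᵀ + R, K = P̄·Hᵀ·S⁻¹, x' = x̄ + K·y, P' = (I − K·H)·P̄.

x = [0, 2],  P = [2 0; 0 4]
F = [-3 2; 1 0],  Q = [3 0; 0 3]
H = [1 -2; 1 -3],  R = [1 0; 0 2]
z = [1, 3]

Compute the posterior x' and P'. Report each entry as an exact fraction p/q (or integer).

x̄ = F·x = [4, 0]
P̄ = F·P·Fᵀ + Q = [37 -6; -6 5]
y = z − H·x̄ = [-3, -1]
S = H·P̄·Hᵀ + R = [82 97; 97 120]
K = P̄·Hᵀ·S⁻¹ = [545/431 -243/431; 117/431 -170/431]
x' = x̄ + K·y = [332/431, -181/431]
P' = (I − K·H)·P̄ = [2607/431 1031/431; 1031/431 457/431]

x' = [332/431, -181/431]
P' = [2607/431 1031/431; 1031/431 457/431]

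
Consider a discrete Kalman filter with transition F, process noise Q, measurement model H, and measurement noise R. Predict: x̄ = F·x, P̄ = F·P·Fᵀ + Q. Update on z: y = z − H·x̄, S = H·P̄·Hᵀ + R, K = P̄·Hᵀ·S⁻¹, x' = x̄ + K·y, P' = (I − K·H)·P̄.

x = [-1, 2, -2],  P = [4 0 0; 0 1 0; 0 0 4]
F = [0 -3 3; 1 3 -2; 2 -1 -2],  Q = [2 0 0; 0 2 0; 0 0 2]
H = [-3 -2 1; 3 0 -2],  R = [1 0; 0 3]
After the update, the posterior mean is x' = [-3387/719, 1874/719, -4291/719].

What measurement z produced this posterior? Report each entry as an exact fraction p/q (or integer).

z = [3, -2]

x̄ = F·x = [-12, 9, 0]
P̄ = F·P·Fᵀ + Q = [47 -33 -21; -33 31 21; -21 21 35]
S = H·P̄·Hᵀ + R = [229 -400; -400 818]
K = P̄·Hᵀ·S⁻¹ = [-2664/13661 3507/27322; -4478/13661 -9089/27322; -3696/13661 -8057/27322]
x' − x̄ = [5241/719, -4597/719, -4291/719] = K·y
y = (KᵀK)⁻¹·Kᵀ·(x' − x̄) = [-15, 34]
z = y + H·x̄ = [-15, 34] + [18, -36] = [3, -2]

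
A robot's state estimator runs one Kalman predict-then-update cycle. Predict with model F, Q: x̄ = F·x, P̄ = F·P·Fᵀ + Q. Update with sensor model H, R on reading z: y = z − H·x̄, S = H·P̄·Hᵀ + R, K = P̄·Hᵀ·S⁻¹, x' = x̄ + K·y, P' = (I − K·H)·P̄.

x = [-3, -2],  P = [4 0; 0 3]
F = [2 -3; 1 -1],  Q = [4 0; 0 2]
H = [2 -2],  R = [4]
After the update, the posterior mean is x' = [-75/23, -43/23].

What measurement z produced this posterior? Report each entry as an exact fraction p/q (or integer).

x̄ = F·x = [0, -1]
P̄ = F·P·Fᵀ + Q = [47 17; 17 9]
S = H·P̄·Hᵀ + R = [92]
K = P̄·Hᵀ·S⁻¹ = [15/23; 4/23]
x' − x̄ = [-75/23, -20/23] = K·y
y = (KᵀK)⁻¹·Kᵀ·(x' − x̄) = [-5]
z = y + H·x̄ = [-5] + [2] = [-3]

z = [-3]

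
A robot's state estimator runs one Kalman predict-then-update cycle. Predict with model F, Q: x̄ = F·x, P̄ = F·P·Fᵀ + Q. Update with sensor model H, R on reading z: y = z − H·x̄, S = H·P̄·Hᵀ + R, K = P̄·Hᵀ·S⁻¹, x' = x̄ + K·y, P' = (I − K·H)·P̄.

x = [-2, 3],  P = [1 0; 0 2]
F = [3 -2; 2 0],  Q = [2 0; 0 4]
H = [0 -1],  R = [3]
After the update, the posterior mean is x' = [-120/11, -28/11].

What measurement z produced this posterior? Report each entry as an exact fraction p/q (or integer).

z = [2]

x̄ = F·x = [-12, -4]
P̄ = F·P·Fᵀ + Q = [19 6; 6 8]
S = H·P̄·Hᵀ + R = [11]
K = P̄·Hᵀ·S⁻¹ = [-6/11; -8/11]
x' − x̄ = [12/11, 16/11] = K·y
y = (KᵀK)⁻¹·Kᵀ·(x' − x̄) = [-2]
z = y + H·x̄ = [-2] + [4] = [2]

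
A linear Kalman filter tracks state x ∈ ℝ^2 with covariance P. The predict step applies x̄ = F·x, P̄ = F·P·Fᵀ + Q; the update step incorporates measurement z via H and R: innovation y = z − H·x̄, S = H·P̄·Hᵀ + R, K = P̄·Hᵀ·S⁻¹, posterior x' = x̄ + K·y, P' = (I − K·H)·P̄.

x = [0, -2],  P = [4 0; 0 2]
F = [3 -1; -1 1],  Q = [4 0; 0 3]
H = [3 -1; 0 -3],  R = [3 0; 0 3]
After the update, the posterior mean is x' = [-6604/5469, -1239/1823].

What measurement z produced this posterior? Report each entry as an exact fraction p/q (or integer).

x̄ = F·x = [2, -2]
P̄ = F·P·Fᵀ + Q = [42 -14; -14 9]
S = H·P̄·Hᵀ + R = [474 153; 153 84]
K = P̄·Hᵀ·S⁻¹ = [1778/5469 -168/1823; -17/1823 -555/1823]
x' − x̄ = [-17542/5469, 2407/1823] = K·y
y = (KᵀK)⁻¹·Kᵀ·(x' − x̄) = [-11, -4]
z = y + H·x̄ = [-11, -4] + [8, 6] = [-3, 2]

z = [-3, 2]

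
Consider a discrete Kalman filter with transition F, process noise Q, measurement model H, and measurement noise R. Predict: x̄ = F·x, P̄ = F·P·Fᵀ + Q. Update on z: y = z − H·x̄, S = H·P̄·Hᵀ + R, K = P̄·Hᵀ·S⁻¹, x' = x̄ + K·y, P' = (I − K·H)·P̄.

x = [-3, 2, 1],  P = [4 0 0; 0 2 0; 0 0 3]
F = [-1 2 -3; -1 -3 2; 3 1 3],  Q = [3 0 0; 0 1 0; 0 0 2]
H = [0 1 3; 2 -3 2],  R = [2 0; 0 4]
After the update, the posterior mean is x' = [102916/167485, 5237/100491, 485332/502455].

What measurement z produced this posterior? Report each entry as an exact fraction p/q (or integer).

x̄ = F·x = [4, -1, -4]
P̄ = F·P·Fᵀ + Q = [42 -26 -35; -26 35 0; -35 0 67]
S = H·P̄·Hᵀ + R = [640 35; 35 787]
K = P̄·Hᵀ·S⁻¹ = [-35439/167485 4231/33497; 6608/100491 -20341/100491; 155947/502455 6785/100491]
x' − x̄ = [-567024/167485, 105728/100491, 2495152/502455] = K·y
y = (KᵀK)⁻¹·Kᵀ·(x' − x̄) = [16, 0]
z = y + H·x̄ = [16, 0] + [-13, 3] = [3, 3]

z = [3, 3]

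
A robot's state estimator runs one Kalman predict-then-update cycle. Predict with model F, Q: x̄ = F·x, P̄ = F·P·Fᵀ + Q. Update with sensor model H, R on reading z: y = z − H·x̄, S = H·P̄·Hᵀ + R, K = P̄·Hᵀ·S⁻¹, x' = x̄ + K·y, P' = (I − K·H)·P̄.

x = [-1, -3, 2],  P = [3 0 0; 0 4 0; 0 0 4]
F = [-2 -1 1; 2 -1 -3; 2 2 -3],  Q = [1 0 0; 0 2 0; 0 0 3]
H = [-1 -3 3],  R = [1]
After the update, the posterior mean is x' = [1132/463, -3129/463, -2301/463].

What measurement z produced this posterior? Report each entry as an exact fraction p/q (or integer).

z = [3]

x̄ = F·x = [7, -5, -14]
P̄ = F·P·Fᵀ + Q = [21 -20 -32; -20 54 40; -32 40 67]
S = H·P̄·Hᵀ + R = [463]
K = P̄·Hᵀ·S⁻¹ = [-57/463; -22/463; 113/463]
x' − x̄ = [-2109/463, -814/463, 4181/463] = K·y
y = (KᵀK)⁻¹·Kᵀ·(x' − x̄) = [37]
z = y + H·x̄ = [37] + [-34] = [3]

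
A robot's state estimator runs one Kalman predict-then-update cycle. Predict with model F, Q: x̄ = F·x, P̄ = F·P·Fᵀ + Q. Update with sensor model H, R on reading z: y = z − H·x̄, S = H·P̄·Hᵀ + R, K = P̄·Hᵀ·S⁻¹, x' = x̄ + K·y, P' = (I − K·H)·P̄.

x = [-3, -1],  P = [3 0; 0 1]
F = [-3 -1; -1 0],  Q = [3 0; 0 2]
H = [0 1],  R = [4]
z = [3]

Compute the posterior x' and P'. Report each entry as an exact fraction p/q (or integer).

x' = [10, 3]
P' = [22 4; 4 20/9]

x̄ = F·x = [10, 3]
P̄ = F·P·Fᵀ + Q = [31 9; 9 5]
y = z − H·x̄ = [0]
S = H·P̄·Hᵀ + R = [9]
K = P̄·Hᵀ·S⁻¹ = [1; 5/9]
x' = x̄ + K·y = [10, 3]
P' = (I − K·H)·P̄ = [22 4; 4 20/9]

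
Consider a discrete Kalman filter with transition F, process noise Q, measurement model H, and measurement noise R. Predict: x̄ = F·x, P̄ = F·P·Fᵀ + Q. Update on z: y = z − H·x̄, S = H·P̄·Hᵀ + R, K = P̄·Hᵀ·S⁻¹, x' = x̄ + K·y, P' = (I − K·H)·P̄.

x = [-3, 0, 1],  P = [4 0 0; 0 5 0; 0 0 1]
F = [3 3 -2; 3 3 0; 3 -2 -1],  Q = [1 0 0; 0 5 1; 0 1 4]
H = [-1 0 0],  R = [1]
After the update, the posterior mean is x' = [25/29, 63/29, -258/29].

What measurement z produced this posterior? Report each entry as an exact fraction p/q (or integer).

x̄ = F·x = [-11, -9, -10]
P̄ = F·P·Fᵀ + Q = [86 81 8; 81 86 7; 8 7 61]
S = H·P̄·Hᵀ + R = [87]
K = P̄·Hᵀ·S⁻¹ = [-86/87; -27/29; -8/87]
x' − x̄ = [344/29, 324/29, 32/29] = K·y
y = (KᵀK)⁻¹·Kᵀ·(x' − x̄) = [-12]
z = y + H·x̄ = [-12] + [11] = [-1]

z = [-1]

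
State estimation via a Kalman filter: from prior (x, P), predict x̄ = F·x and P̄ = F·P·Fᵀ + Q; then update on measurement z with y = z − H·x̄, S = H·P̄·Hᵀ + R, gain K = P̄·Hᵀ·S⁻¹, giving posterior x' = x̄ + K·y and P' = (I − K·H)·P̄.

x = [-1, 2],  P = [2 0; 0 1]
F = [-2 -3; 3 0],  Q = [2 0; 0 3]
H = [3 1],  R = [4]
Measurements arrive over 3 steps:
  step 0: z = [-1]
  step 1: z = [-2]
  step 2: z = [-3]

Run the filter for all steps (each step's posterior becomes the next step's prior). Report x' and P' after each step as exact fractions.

step 0: x' = [67/62, -291/62], P' = [331/124 -813/124; -813/124 2379/124]
step 1: x' = [265/77438, -145503/77438], P' = [181167/154876 -363453/154876; -363453/154876 1167735/154876]
step 2: x' = [-9633233/40231238, -85629831/40231238], P' = [95095115/80462476 -190357857/80462476; -190357857/80462476 605662995/80462476]

step 0: x̄ = F·x = [-4, -3]
step 0: P̄ = F·P·Fᵀ + Q = [19 -12; -12 21]
step 0: y = z − H·x̄ = [14]
step 0: S = H·P̄·Hᵀ + R = [124]
step 0: K = P̄·Hᵀ·S⁻¹ = [45/124; -15/124]
step 0: x' = x̄ + K·y = [67/62, -291/62]
step 0: P' = (I − K·H)·P̄ = [331/124 -813/124; -813/124 2379/124]
step 1: x̄ = F·x = [739/62, 201/62]
step 1: P̄ = F·P·Fᵀ + Q = [13227/124 5331/124; 5331/124 3351/124]
step 1: y = z − H·x̄ = [-41]
step 1: S = H·P̄·Hᵀ + R = [1249]
step 1: K = P̄·Hᵀ·S⁻¹ = [363/1249; 156/1249]
step 1: x' = x̄ + K·y = [265/77438, -145503/77438]
step 1: P' = (I − K·H)·P̄ = [181167/154876 -363453/154876; -363453/154876 1167735/154876]
step 2: x̄ = F·x = [435979/77438, 795/77438]
step 2: P̄ = F·P·Fᵀ + Q = [7182599/154876 2184075/154876; 2184075/154876 2095131/154876]
step 2: y = z − H·x̄ = [-770523/38719]
step 2: S = H·P̄·Hᵀ + R = [20115619/38719]
step 2: K = P̄·Hᵀ·S⁻¹ = [5932968/20115619; 2161839/20115619]
step 2: x' = x̄ + K·y = [-9633233/40231238, -85629831/40231238]
step 2: P' = (I − K·H)·P̄ = [95095115/80462476 -190357857/80462476; -190357857/80462476 605662995/80462476]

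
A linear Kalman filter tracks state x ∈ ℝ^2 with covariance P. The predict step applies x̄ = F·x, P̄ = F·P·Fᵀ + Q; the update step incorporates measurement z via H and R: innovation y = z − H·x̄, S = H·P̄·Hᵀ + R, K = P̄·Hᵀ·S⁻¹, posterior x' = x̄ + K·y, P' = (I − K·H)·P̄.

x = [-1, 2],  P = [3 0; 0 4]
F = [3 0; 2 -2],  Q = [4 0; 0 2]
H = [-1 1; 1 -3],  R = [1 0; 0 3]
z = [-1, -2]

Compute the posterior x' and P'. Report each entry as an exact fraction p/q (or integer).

x' = [1112/539, 3306/2695]
P' = [1473/539 738/539; 738/539 2514/2695]

x̄ = F·x = [-3, -6]
P̄ = F·P·Fᵀ + Q = [31 18; 18 30]
y = z − H·x̄ = [2, -17]
S = H·P̄·Hᵀ + R = [26 -49; -49 196]
K = P̄·Hᵀ·S⁻¹ = [-15/11 -247/539; -24/55 -1284/2695]
x' = x̄ + K·y = [1112/539, 3306/2695]
P' = (I − K·H)·P̄ = [1473/539 738/539; 738/539 2514/2695]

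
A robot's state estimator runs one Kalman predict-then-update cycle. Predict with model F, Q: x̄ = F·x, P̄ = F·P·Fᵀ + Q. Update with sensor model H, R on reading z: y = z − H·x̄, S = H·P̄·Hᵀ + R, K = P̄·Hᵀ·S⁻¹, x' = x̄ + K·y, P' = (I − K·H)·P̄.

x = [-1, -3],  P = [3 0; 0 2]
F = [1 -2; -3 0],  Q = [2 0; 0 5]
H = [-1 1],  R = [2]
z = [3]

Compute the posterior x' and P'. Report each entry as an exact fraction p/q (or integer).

x' = [43/13, 80/13]
P' = [361/65 317/65; 317/65 399/65]

x̄ = F·x = [5, 3]
P̄ = F·P·Fᵀ + Q = [13 -9; -9 32]
y = z − H·x̄ = [5]
S = H·P̄·Hᵀ + R = [65]
K = P̄·Hᵀ·S⁻¹ = [-22/65; 41/65]
x' = x̄ + K·y = [43/13, 80/13]
P' = (I − K·H)·P̄ = [361/65 317/65; 317/65 399/65]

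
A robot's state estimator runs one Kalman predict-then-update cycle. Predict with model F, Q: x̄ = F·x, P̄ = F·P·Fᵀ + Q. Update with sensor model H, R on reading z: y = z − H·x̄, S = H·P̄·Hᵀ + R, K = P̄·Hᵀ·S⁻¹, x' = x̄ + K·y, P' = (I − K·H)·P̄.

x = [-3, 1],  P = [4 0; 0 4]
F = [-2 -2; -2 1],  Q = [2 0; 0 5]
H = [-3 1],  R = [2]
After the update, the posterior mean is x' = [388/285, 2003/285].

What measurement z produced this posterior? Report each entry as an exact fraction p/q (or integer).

x̄ = F·x = [4, 7]
P̄ = F·P·Fᵀ + Q = [34 8; 8 25]
S = H·P̄·Hᵀ + R = [285]
K = P̄·Hᵀ·S⁻¹ = [-94/285; 1/285]
x' − x̄ = [-752/285, 8/285] = K·y
y = (KᵀK)⁻¹·Kᵀ·(x' − x̄) = [8]
z = y + H·x̄ = [8] + [-5] = [3]

z = [3]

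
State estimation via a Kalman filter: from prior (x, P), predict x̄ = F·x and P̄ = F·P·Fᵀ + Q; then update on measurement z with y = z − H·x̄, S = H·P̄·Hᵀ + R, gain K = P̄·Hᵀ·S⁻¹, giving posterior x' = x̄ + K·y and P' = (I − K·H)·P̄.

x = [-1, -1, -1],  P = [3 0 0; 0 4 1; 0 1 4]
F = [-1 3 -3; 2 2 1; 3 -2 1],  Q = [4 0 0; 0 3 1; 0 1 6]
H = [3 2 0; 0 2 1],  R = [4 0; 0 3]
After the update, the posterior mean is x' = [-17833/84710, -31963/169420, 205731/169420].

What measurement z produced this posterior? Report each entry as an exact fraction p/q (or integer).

x̄ = F·x = [1, -5, -2]
P̄ = F·P·Fᵀ + Q = [61 3 -36; 3 39 7; -36 7 49]
S = H·P̄·Hᵀ + R = [745 80; 80 236]
K = P̄·Hᵀ·S⁻¹ = [11751/42355 -3747/16942; 3433/42355 11273/33884; -6806/42355 10891/33884]
x' − x̄ = [-102543/84710, 815137/169420, 544571/169420] = K·y
y = (KᵀK)⁻¹·Kᵀ·(x' − x̄) = [6, 13]
z = y + H·x̄ = [6, 13] + [-7, -12] = [-1, 1]

z = [-1, 1]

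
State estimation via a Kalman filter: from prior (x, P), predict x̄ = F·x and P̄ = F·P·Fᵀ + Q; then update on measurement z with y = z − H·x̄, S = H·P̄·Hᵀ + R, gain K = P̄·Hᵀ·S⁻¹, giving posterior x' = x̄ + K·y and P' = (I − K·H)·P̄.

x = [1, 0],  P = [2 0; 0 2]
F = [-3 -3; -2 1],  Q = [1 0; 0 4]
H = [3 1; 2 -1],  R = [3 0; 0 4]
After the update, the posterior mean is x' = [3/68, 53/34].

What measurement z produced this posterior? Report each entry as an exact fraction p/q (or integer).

z = [2, -2]

x̄ = F·x = [-3, -2]
P̄ = F·P·Fᵀ + Q = [37 6; 6 14]
S = H·P̄·Hᵀ + R = [386 202; 202 142]
K = P̄·Hᵀ·S⁻¹ = [1439/7004 1307/7004; 1237/3502 -1809/3502]
x' − x̄ = [207/68, 121/34] = K·y
y = (KᵀK)⁻¹·Kᵀ·(x' − x̄) = [13, 2]
z = y + H·x̄ = [13, 2] + [-11, -4] = [2, -2]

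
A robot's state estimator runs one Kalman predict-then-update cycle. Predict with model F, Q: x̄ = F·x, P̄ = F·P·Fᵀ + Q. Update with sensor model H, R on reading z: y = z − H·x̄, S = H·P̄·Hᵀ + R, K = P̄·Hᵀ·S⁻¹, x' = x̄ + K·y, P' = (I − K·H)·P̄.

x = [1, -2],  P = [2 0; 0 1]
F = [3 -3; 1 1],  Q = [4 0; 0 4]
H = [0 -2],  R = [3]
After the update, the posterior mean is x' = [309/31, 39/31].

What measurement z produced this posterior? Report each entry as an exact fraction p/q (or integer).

z = [-3]

x̄ = F·x = [9, -1]
P̄ = F·P·Fᵀ + Q = [31 3; 3 7]
S = H·P̄·Hᵀ + R = [31]
K = P̄·Hᵀ·S⁻¹ = [-6/31; -14/31]
x' − x̄ = [30/31, 70/31] = K·y
y = (KᵀK)⁻¹·Kᵀ·(x' − x̄) = [-5]
z = y + H·x̄ = [-5] + [2] = [-3]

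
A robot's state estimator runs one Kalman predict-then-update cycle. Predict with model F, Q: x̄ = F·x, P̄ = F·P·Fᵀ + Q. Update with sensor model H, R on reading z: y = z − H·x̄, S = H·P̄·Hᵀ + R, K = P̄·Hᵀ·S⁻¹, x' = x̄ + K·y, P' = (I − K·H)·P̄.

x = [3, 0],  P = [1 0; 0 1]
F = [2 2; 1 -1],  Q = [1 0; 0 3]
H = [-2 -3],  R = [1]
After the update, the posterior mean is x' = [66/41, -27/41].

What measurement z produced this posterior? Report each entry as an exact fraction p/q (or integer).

z = [-1]

x̄ = F·x = [6, 3]
P̄ = F·P·Fᵀ + Q = [9 0; 0 5]
S = H·P̄·Hᵀ + R = [82]
K = P̄·Hᵀ·S⁻¹ = [-9/41; -15/82]
x' − x̄ = [-180/41, -150/41] = K·y
y = (KᵀK)⁻¹·Kᵀ·(x' − x̄) = [20]
z = y + H·x̄ = [20] + [-21] = [-1]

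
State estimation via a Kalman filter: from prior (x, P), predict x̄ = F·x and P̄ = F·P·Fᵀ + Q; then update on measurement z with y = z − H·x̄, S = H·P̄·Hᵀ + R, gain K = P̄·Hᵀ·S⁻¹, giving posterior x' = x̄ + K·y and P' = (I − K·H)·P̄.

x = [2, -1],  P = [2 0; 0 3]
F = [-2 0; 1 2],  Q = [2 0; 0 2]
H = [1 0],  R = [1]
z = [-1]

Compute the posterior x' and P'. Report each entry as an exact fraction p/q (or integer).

x' = [-14/11, -12/11]
P' = [10/11 -4/11; -4/11 160/11]

x̄ = F·x = [-4, 0]
P̄ = F·P·Fᵀ + Q = [10 -4; -4 16]
y = z − H·x̄ = [3]
S = H·P̄·Hᵀ + R = [11]
K = P̄·Hᵀ·S⁻¹ = [10/11; -4/11]
x' = x̄ + K·y = [-14/11, -12/11]
P' = (I − K·H)·P̄ = [10/11 -4/11; -4/11 160/11]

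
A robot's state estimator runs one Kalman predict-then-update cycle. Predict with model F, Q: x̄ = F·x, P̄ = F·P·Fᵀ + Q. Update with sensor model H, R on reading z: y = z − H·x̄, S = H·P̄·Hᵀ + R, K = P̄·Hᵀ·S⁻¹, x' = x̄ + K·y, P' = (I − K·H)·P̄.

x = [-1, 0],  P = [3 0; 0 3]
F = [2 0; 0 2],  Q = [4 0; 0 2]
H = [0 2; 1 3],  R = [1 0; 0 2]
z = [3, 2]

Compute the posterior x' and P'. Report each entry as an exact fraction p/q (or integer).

x̄ = F·x = [-2, 0]
P̄ = F·P·Fᵀ + Q = [16 0; 0 14]
y = z − H·x̄ = [3, 4]
S = H·P̄·Hᵀ + R = [57 84; 84 144]
K = P̄·Hᵀ·S⁻¹ = [-7/6 19/24; 7/16 7/192]
x' = x̄ + K·y = [-7/3, 35/24]
P' = (I − K·H)·P̄ = [10/3 -7/12; -7/12 7/32]

x' = [-7/3, 35/24]
P' = [10/3 -7/12; -7/12 7/32]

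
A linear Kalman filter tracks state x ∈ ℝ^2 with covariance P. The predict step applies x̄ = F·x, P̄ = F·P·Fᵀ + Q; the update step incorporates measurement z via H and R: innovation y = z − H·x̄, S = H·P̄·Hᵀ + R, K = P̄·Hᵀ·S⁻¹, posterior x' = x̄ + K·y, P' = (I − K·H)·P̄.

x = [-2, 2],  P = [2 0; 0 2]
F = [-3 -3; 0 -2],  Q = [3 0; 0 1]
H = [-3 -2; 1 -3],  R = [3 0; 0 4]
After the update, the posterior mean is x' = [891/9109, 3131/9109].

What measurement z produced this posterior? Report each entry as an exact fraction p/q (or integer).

z = [-1, -2]

x̄ = F·x = [0, -4]
P̄ = F·P·Fᵀ + Q = [39 12; 12 9]
S = H·P̄·Hᵀ + R = [534 21; 21 52]
K = P̄·Hᵀ·S⁻¹ = [-2465/9109 1521/9109; -831/9109 -2292/9109]
x' − x̄ = [891/9109, 39567/9109] = K·y
y = (KᵀK)⁻¹·Kᵀ·(x' − x̄) = [-9, -14]
z = y + H·x̄ = [-9, -14] + [8, 12] = [-1, -2]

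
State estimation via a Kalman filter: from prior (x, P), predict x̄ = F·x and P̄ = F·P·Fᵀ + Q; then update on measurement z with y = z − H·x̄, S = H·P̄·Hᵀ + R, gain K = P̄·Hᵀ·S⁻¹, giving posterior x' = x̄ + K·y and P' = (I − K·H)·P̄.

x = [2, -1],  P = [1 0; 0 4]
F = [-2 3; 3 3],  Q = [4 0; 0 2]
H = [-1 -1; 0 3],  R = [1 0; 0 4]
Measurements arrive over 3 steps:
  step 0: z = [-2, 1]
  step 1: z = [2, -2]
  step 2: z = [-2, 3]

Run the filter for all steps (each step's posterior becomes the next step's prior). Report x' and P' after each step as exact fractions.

step 0: x' = [11359/11543, 7317/11543], P' = [15360/11543 -4552/11543; -4552/11543 4860/11543]
step 1: x' = [-11656859/9372055, -4686482/9372055], P' = [12523584/9372055 -3850808/9372055; -3850808/9372055 3972916/9372055]
step 2: x' = [7557287116/7514374667, 5920501339/7514374667], P' = [10051464696/7514374667 -3090296200/7514374667; -3090296200/7514374667 3184216964/7514374667]

step 0: x̄ = F·x = [-7, 3]
step 0: P̄ = F·P·Fᵀ + Q = [44 30; 30 47]
step 0: y = z − H·x̄ = [-6, -8]
step 0: S = H·P̄·Hᵀ + R = [152 -231; -231 427]
step 0: K = P̄·Hᵀ·S⁻¹ = [-1544/1649 -3414/11543; -44/1649 3645/11543]
step 0: x' = x̄ + K·y = [11359/11543, 7317/11543]
step 0: P' = (I − K·H)·P̄ = [15360/11543 -4552/11543; -4552/11543 4860/11543]
step 1: x̄ = F·x = [-767/11543, 8004/1649]
step 1: P̄ = F·P·Fᵀ + Q = [205976/11543 -8868/1649; -8868/1649 17590/1649]
step 1: y = z − H·x̄ = [78347/11543, -27310/1649]
step 1: S = H·P̄·Hᵀ + R = [216497/11543 -26166/1649; -26166/1649 164906/1649]
step 1: K = P̄·Hᵀ·S⁻¹ = [-1238968/1338865 -2888106/9372055; -17444/1338865 2979687/9372055]
step 1: x' = x̄ + K·y = [-11656859/9372055, -4686482/9372055]
step 1: P' = (I − K·H)·P̄ = [12523584/9372055 -3850808/9372055; -3850808/9372055 3972916/9372055]
step 2: x̄ = F·x = [9254272/9372055, -7004289/1338865]
step 2: P̄ = F·P·Fᵀ + Q = [169548496/9372055 -7276812/1338865; -7276812/1338865 13985438/1338865]
step 2: y = z − H·x̄ = [-58519861/9372055, 25029462/1338865]
step 2: S = H·P̄·Hᵀ + R = [174943249/9372055 -20125878/1338865; -20125878/1338865 131224402/1338865]
step 2: K = P̄·Hᵀ·S⁻¹ = [-6961168496/7514374667 -2317722150/7514374667; -93920764/7514374667 2388162723/7514374667]
step 2: x' = x̄ + K·y = [7557287116/7514374667, 5920501339/7514374667]
step 2: P' = (I − K·H)·P̄ = [10051464696/7514374667 -3090296200/7514374667; -3090296200/7514374667 3184216964/7514374667]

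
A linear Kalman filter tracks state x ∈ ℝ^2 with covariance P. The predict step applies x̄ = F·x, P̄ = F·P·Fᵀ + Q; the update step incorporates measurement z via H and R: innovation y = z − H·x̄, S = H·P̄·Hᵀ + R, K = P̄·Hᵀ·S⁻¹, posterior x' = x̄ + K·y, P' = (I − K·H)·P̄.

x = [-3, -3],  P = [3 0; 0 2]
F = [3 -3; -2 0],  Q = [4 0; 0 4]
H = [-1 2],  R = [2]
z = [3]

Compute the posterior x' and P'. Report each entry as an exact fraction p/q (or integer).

x' = [45/11, 672/187]
P' = [114/11 52/11; 52/11 492/187]

x̄ = F·x = [0, 6]
P̄ = F·P·Fᵀ + Q = [49 -18; -18 16]
y = z − H·x̄ = [-9]
S = H·P̄·Hᵀ + R = [187]
K = P̄·Hᵀ·S⁻¹ = [-5/11; 50/187]
x' = x̄ + K·y = [45/11, 672/187]
P' = (I − K·H)·P̄ = [114/11 52/11; 52/11 492/187]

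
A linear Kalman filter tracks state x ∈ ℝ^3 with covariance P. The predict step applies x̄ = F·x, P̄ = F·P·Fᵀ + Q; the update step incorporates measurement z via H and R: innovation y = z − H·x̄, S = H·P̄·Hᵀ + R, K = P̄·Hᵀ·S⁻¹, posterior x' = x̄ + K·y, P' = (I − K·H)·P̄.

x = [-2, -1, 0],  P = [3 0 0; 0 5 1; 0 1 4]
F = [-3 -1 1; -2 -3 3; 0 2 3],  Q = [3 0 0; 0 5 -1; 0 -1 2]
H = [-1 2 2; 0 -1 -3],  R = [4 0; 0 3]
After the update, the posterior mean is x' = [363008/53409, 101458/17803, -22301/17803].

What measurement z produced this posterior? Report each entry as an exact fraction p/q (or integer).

x̄ = F·x = [7, 7, -2]
P̄ = F·P·Fᵀ + Q = [37 39 1; 39 80 2; 1 2 70]
S = H·P̄·Hᵀ + R = [497 -554; -554 725]
K = P̄·Hᵀ·S⁻¹ = [7907/53409 2948/53409; 14327/17803 8836/17803; -4591/17803 -8714/17803]
x' − x̄ = [-10855/53409, -23163/17803, 13305/17803] = K·y
y = (KᵀK)⁻¹·Kᵀ·(x' − x̄) = [-1, -1]
z = y + H·x̄ = [-1, -1] + [3, -1] = [2, -2]

z = [2, -2]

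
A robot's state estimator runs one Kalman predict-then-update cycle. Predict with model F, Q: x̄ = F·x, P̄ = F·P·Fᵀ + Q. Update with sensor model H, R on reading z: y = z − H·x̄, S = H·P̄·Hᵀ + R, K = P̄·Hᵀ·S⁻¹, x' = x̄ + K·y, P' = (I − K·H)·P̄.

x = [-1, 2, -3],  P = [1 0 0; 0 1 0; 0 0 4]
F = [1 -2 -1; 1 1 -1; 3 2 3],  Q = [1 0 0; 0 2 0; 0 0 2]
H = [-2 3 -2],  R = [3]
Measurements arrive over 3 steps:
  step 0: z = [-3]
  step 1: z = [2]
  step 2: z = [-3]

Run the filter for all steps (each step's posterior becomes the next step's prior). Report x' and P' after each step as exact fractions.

step 0: x̄ = F·x = [-2, 4, -8]
step 0: P̄ = F·P·Fᵀ + Q = [10 3 -13; 3 8 -7; -13 -7 51]
step 0: y = z − H·x̄ = [-35]
step 0: S = H·P̄·Hᵀ + R = [263]
step 0: K = P̄·Hᵀ·S⁻¹ = [15/263; 32/263; -97/263]
step 0: x' = x̄ + K·y = [-1051/263, -68/263, 1291/263]
step 0: P' = (I − K·H)·P̄ = [2405/263 309/263 -1964/263; 309/263 1080/263 1263/263; -1964/263 1263/263 4004/263]
step 1: x̄ = F·x = [-2206/263, -2410/263, 584/263]
step 1: P̄ = F·P·Fᵀ + Q = [18736/263 9131/263 -20457/263; 9131/263 10035/263 171/263; -20457/263 171/263 46039/263]
step 1: y = z − H·x̄ = [4512/263]
step 1: S = H·P̄·Hᵀ + R = [74924/263]
step 1: K = P̄·Hᵀ·S⁻¹ = [30835/74924; 11501/74924; -50651/74924]
step 1: x' = x̄ + K·y = [-24862/18731, -122314/18731, -175648/18731]
step 1: P' = (I − K·H)·P̄ = [1722353/74924 1252843/74924 110659/74924; 1252843/74924 2355853/74924 2263685/74924; 110659/74924 2263685/74924 3360845/74924]
step 2: x̄ = F·x = [395414/18731, 28472/18731, -846158/18731]
step 2: P̄ = F·P·Fᵀ + Q = [4600896/18731 290254/18731 -9364935/18731; 290254/18731 5345897/74924 4162065/37462; -9364935/18731 4162065/37462 24878060/18731]
step 2: y = z − H·x̄ = [-1043097/18731]
step 2: S = H·P̄·Hᵀ + R = [106501469/74924]
step 2: K = P̄·Hᵀ·S⁻¹ = [41595360/106501469; -2932601/106501469; -99132610/106501469]
step 2: x' = x̄ + K·y = [-68112934/106501469, 325198715/106501469, 709404628/106501469]
step 2: P' = (I − K·H)·P̄ = [3067571904/106501469 3278422186/106501469 1787668335/106501469; 3278422186/106501469 7484193783/106501469 7952267390/106501469; 1787668335/106501469 7952267390/106501469 10289431665/106501469]

step 0: x' = [-1051/263, -68/263, 1291/263], P' = [2405/263 309/263 -1964/263; 309/263 1080/263 1263/263; -1964/263 1263/263 4004/263]
step 1: x' = [-24862/18731, -122314/18731, -175648/18731], P' = [1722353/74924 1252843/74924 110659/74924; 1252843/74924 2355853/74924 2263685/74924; 110659/74924 2263685/74924 3360845/74924]
step 2: x' = [-68112934/106501469, 325198715/106501469, 709404628/106501469], P' = [3067571904/106501469 3278422186/106501469 1787668335/106501469; 3278422186/106501469 7484193783/106501469 7952267390/106501469; 1787668335/106501469 7952267390/106501469 10289431665/106501469]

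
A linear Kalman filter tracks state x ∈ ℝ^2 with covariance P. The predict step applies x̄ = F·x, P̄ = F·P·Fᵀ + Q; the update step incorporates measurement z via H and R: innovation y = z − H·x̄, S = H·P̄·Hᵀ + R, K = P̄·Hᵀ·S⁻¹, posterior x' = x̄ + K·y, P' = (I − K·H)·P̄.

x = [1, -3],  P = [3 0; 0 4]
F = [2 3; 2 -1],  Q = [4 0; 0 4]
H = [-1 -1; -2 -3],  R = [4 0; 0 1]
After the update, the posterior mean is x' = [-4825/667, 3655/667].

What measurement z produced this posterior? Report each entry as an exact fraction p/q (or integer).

x̄ = F·x = [-7, 5]
P̄ = F·P·Fᵀ + Q = [52 0; 0 20]
S = H·P̄·Hᵀ + R = [76 164; 164 389]
K = P̄·Hᵀ·S⁻¹ = [-793/667 156/667; 515/667 -320/667]
x' − x̄ = [-156/667, 320/667] = K·y
y = (KᵀK)⁻¹·Kᵀ·(x' − x̄) = [0, -1]
z = y + H·x̄ = [0, -1] + [2, -1] = [2, -2]

z = [2, -2]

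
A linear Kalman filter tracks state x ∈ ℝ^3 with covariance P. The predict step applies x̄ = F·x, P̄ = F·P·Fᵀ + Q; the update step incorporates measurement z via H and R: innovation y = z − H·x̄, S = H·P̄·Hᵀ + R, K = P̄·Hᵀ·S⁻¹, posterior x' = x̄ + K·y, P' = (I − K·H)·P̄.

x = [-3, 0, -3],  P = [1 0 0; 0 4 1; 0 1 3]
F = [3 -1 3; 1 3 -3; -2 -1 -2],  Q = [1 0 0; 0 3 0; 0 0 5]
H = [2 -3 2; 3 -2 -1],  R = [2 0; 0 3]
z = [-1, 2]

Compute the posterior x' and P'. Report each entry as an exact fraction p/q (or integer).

x' = [-283191/161299, -377181/161299, -700489/322598]
P' = [334299/161299 353720/161299 185780/161299; 353720/161299 417782/161299 237758/161299; 185780/161299 237758/161299 417469/322598]

x̄ = F·x = [-18, 6, 12]
P̄ = F·P·Fᵀ + Q = [35 -24 -21; -24 49 1; -21 1 29]
y = z − H·x̄ = [29, 80]
S = H·P̄·Hᵀ + R = [807 673; 673 961]
K = P̄·Hᵀ·S⁻¹ = [-10501/161299 36559/161299; -35195/161299 -4054/161299; 75755/322598 -84607/322598]
x' = x̄ + K·y = [-283191/161299, -377181/161299, -700489/322598]
P' = (I − K·H)·P̄ = [334299/161299 353720/161299 185780/161299; 353720/161299 417782/161299 237758/161299; 185780/161299 237758/161299 417469/322598]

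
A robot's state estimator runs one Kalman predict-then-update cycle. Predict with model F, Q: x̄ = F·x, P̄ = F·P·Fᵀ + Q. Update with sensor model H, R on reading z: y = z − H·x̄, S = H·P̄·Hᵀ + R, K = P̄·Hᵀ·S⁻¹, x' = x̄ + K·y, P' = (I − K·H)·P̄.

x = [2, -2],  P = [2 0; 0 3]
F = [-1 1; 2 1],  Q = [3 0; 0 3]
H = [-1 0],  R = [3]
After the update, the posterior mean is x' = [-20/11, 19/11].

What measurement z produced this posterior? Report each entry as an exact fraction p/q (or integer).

x̄ = F·x = [-4, 2]
P̄ = F·P·Fᵀ + Q = [8 -1; -1 14]
S = H·P̄·Hᵀ + R = [11]
K = P̄·Hᵀ·S⁻¹ = [-8/11; 1/11]
x' − x̄ = [24/11, -3/11] = K·y
y = (KᵀK)⁻¹·Kᵀ·(x' − x̄) = [-3]
z = y + H·x̄ = [-3] + [4] = [1]

z = [1]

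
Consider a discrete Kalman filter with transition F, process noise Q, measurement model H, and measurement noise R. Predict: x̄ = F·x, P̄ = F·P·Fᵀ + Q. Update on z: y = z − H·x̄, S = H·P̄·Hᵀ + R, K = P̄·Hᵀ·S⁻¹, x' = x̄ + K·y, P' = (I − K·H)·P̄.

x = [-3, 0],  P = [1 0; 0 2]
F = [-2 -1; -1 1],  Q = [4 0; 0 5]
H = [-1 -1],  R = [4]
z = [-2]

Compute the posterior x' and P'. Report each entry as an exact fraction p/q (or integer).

x̄ = F·x = [6, 3]
P̄ = F·P·Fᵀ + Q = [10 0; 0 8]
y = z − H·x̄ = [7]
S = H·P̄·Hᵀ + R = [22]
K = P̄·Hᵀ·S⁻¹ = [-5/11; -4/11]
x' = x̄ + K·y = [31/11, 5/11]
P' = (I − K·H)·P̄ = [60/11 -40/11; -40/11 56/11]

x' = [31/11, 5/11]
P' = [60/11 -40/11; -40/11 56/11]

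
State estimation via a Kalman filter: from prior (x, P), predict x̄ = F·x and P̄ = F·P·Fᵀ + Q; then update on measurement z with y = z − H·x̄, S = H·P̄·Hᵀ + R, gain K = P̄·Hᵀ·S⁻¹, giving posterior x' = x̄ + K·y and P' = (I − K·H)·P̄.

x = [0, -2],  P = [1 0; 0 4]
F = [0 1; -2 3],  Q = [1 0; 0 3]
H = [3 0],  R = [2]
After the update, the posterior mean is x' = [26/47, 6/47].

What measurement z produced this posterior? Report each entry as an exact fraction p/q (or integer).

x̄ = F·x = [-2, -6]
P̄ = F·P·Fᵀ + Q = [5 12; 12 43]
S = H·P̄·Hᵀ + R = [47]
K = P̄·Hᵀ·S⁻¹ = [15/47; 36/47]
x' − x̄ = [120/47, 288/47] = K·y
y = (KᵀK)⁻¹·Kᵀ·(x' − x̄) = [8]
z = y + H·x̄ = [8] + [-6] = [2]

z = [2]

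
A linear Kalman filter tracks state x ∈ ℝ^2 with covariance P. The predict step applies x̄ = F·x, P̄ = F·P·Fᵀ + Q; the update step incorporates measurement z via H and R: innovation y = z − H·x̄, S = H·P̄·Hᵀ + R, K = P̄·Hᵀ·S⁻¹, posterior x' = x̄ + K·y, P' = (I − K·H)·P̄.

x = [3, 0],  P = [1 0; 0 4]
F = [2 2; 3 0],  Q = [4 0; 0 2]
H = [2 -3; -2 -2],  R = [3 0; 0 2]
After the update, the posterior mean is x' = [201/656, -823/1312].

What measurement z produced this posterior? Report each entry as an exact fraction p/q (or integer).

x̄ = F·x = [6, 9]
P̄ = F·P·Fᵀ + Q = [24 6; 6 11]
S = H·P̄·Hᵀ + R = [126 -18; -18 190]
K = P̄·Hᵀ·S⁻¹ = [385/1968 -195/656; -767/3936 -259/1312]
x' − x̄ = [-3735/656, -12631/1312] = K·y
y = (KᵀK)⁻¹·Kᵀ·(x' − x̄) = [18, 31]
z = y + H·x̄ = [18, 31] + [-15, -30] = [3, 1]

z = [3, 1]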